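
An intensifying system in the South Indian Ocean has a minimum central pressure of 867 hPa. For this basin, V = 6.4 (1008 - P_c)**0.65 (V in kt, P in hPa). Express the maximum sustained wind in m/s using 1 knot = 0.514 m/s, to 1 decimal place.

ΔP = 1008 − 867 = 141 hPa.
V ≈ 6.4 × 141^0.65 = 6.4 × 24.946 ≈ 159.651 kt.
159.651 × 0.514 ≈ 82.06 m/s → 82.1 m/s.

82.1 m/s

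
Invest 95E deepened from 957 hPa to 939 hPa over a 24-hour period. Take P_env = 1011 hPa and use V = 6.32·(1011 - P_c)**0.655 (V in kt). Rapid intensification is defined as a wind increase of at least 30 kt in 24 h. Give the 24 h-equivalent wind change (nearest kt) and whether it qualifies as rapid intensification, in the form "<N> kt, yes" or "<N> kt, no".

18 kt, no

V₁: ΔP = 54, V ≈ 6.32 × 54^0.655 ≈ 86.19 kt.
V₂: ΔP = 72, V ≈ 6.32 × 72^0.655 ≈ 104.06 kt.
ΔV over 24 h = 17.87 kt → 24 h equivalent = 17.87 × 24/24 ≈ 17.87 kt.
18 kt < 30 kt ⇒ not rapid intensification.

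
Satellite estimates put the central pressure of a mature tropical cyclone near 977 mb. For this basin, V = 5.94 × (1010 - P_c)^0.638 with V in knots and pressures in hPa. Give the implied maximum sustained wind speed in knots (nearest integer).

ΔP = 1010 − 977 = 33 mb.
33^0.638 ≈ 9.307.
V ≈ 5.94 × 9.307 ≈ 55.3 kt.

55 kt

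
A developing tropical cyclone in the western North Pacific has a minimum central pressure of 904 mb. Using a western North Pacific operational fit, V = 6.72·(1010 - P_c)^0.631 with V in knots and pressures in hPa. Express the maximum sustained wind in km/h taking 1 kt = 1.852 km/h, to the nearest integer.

ΔP = 1010 − 904 = 106 mb.
V ≈ 6.72 × 106^0.631 = 6.72 × 18.966 ≈ 127.449 kt.
127.449 × 1.852 ≈ 236.04 km/h → 236 km/h.

236 km/h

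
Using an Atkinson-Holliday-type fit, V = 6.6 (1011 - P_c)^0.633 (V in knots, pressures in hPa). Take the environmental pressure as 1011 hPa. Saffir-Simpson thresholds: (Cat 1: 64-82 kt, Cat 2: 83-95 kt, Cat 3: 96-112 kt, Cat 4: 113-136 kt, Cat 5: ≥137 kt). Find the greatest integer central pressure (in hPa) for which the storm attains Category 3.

942 hPa

Category 3 begins at V = 96 kt.
Required ΔP = (96/6.6)^(1/0.633) = 14.545^1.580 ≈ 68.68 hPa.
P_c ≤ 1011 − 68.68 = 942.32, so the highest integer P_c is 942 hPa.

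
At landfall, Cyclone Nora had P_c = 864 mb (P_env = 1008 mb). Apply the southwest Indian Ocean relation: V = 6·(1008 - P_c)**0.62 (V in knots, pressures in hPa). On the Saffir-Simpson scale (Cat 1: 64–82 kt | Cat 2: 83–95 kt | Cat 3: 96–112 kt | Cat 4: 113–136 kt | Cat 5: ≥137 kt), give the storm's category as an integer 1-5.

4

ΔP = 1008 − 864 = 144 mb.
V ≈ 6 × 144^0.62 = 6 × 21.79 ≈ 131 kt.
131 kt falls in the Category 4 band.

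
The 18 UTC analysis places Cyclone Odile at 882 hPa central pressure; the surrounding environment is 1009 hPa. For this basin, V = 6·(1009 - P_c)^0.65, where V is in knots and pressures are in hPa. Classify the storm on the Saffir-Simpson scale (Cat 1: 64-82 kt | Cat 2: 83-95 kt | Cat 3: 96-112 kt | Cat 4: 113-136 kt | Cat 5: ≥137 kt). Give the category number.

ΔP = 1009 − 882 = 127 hPa.
V ≈ 6 × 127^0.65 = 6 × 23.31 ≈ 140 kt.
140 kt falls in the Category 5 band.

5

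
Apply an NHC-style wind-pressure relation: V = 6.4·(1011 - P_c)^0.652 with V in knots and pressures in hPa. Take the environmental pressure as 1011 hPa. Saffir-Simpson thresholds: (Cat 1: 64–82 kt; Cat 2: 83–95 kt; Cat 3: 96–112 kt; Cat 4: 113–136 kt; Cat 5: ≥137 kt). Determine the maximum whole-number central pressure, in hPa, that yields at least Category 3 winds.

Category 3 begins at V = 96 kt.
Required ΔP = (96/6.4)^(1/0.652) = 15.000^1.534 ≈ 63.65 hPa.
P_c ≤ 1011 − 63.65 = 947.35, so the highest integer P_c is 947 hPa.

947 hPa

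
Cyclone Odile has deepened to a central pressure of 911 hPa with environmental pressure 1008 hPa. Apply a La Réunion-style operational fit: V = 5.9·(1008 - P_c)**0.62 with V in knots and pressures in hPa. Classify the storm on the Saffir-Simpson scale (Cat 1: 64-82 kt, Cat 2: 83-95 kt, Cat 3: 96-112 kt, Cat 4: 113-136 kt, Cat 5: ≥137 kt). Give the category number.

ΔP = 1008 − 911 = 97 hPa.
V ≈ 5.9 × 97^0.62 = 5.9 × 17.05 ≈ 101 kt.
101 kt falls in the Category 3 band.

3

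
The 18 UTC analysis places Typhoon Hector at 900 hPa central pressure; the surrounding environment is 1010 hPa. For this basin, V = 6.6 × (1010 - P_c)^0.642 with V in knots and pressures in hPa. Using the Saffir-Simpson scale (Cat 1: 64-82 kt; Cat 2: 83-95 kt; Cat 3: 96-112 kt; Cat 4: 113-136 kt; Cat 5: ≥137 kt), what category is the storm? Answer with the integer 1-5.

ΔP = 1010 − 900 = 110 hPa.
V ≈ 6.6 × 110^0.642 = 6.6 × 20.44 ≈ 135 kt.
135 kt falls in the Category 4 band.

4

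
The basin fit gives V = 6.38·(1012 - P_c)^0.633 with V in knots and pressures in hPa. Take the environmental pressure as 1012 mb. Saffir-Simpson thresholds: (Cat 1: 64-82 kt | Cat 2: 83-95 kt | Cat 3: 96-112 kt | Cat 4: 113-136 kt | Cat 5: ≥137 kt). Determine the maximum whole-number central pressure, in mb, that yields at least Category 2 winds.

Category 2 begins at V = 83 kt.
Required ΔP = (83/6.38)^(1/0.633) = 13.009^1.580 ≈ 57.58 mb.
P_c ≤ 1012 − 57.58 = 954.42, so the highest integer P_c is 954 mb.

954 mb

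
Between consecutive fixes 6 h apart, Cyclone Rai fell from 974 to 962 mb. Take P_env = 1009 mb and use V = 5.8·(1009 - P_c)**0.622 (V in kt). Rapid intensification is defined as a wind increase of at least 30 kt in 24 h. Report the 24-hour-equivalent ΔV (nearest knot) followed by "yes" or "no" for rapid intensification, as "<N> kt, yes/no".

V₁: ΔP = 35, V ≈ 5.8 × 35^0.622 ≈ 52.95 kt.
V₂: ΔP = 47, V ≈ 5.8 × 47^0.622 ≈ 63.60 kt.
ΔV over 6 h = 10.65 kt → 24 h equivalent = 10.65 × 24/6 ≈ 42.60 kt.
43 kt ≥ 30 kt ⇒ rapid intensification.

43 kt, yes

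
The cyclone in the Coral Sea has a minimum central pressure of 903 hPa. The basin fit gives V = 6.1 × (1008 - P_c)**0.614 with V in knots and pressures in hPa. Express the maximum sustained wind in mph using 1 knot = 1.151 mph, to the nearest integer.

ΔP = 1008 − 903 = 105 hPa.
V ≈ 6.1 × 105^0.614 = 6.1 × 17.418 ≈ 106.253 kt.
106.253 × 1.151 ≈ 122.30 mph → 122 mph.

122 mph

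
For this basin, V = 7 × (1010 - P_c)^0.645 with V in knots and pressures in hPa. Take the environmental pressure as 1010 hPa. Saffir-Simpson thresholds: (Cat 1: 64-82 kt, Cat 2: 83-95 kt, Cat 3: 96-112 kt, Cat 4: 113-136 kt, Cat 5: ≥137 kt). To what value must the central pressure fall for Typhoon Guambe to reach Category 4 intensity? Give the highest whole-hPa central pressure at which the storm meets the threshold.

Category 4 begins at V = 113 kt.
Required ΔP = (113/7)^(1/0.645) = 16.143^1.550 ≈ 74.62 hPa.
P_c ≤ 1010 − 74.62 = 935.38, so the highest integer P_c is 935 hPa.

935 hPa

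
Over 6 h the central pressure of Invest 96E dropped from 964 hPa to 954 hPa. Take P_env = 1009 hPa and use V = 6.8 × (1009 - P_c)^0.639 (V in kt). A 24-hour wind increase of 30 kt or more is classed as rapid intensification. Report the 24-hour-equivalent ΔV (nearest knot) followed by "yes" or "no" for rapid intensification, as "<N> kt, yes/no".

V₁: ΔP = 45, V ≈ 6.8 × 45^0.639 ≈ 77.43 kt.
V₂: ΔP = 55, V ≈ 6.8 × 55^0.639 ≈ 88.02 kt.
ΔV over 6 h = 10.59 kt → 24 h equivalent = 10.59 × 24/6 ≈ 42.36 kt.
42 kt ≥ 30 kt ⇒ rapid intensification.

42 kt, yes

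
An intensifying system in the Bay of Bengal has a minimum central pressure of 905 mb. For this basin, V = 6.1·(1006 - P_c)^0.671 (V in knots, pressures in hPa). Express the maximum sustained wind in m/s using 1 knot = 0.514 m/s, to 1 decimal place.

ΔP = 1006 − 905 = 101 mb.
V ≈ 6.1 × 101^0.671 = 6.1 × 22.126 ≈ 134.968 kt.
134.968 × 0.514 ≈ 69.37 m/s → 69.4 m/s.

69.4 m/s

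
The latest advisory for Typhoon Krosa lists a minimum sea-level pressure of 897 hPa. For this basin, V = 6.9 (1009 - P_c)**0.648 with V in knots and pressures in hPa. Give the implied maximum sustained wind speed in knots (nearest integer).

147 kt

ΔP = 1009 − 897 = 112 hPa.
112^0.648 ≈ 21.276.
V ≈ 6.9 × 21.276 ≈ 146.8 kt.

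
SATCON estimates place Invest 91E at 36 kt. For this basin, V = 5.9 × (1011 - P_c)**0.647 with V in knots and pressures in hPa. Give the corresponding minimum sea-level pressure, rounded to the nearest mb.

995 mb

ΔP = (V / 5.9)^(1/0.647) = (36/5.9)^1.546.
36/5.9 = 6.102; 6.102^1.546 ≈ 16.37 mb.
P_c = 1011 − 16.37 = 994.63 ≈ 995 mb.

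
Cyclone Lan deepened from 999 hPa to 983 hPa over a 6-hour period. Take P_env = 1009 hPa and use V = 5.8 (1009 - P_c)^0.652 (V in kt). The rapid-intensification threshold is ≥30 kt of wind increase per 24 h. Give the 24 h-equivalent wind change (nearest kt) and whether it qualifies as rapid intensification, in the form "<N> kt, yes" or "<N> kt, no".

V₁: ΔP = 10, V ≈ 5.8 × 10^0.652 ≈ 26.03 kt.
V₂: ΔP = 26, V ≈ 5.8 × 26^0.652 ≈ 48.53 kt.
ΔV over 6 h = 22.50 kt → 24 h equivalent = 22.50 × 24/6 ≈ 90.00 kt.
90 kt ≥ 30 kt ⇒ rapid intensification.

90 kt, yes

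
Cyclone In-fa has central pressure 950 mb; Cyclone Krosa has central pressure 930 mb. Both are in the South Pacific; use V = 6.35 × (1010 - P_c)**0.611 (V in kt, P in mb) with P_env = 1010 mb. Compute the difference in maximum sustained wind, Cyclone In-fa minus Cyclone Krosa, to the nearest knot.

-15 kt

Cyclone In-fa: ΔP = 60; V ≈ 6.35 × 60^0.611 ≈ 77.49 kt.
Cyclone Krosa: ΔP = 80; V ≈ 6.35 × 80^0.611 ≈ 92.38 kt.
Difference ≈ 77.49 − 92.38 = -14.89 → -15 kt.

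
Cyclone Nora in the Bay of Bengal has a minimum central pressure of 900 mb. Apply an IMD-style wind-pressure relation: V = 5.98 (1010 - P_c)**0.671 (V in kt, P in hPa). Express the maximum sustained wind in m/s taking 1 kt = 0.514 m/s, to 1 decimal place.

72.0 m/s

ΔP = 1010 − 900 = 110 mb.
V ≈ 5.98 × 110^0.671 = 5.98 × 23.430 ≈ 140.112 kt.
140.112 × 0.514 ≈ 72.02 m/s → 72.0 m/s.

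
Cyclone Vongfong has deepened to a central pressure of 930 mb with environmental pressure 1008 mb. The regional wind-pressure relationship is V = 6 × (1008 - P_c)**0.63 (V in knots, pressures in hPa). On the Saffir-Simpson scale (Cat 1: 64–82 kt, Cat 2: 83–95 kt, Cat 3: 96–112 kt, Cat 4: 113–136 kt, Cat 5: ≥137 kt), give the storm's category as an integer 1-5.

ΔP = 1008 − 930 = 78 mb.
V ≈ 6 × 78^0.63 = 6 × 15.56 ≈ 93 kt.
93 kt falls in the Category 2 band.

2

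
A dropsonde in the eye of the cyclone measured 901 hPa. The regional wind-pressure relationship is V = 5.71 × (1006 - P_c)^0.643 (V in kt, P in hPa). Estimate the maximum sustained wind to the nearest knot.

114 kt

ΔP = 1006 − 901 = 105 hPa.
105^0.643 ≈ 19.935.
V ≈ 5.71 × 19.935 ≈ 113.8 kt.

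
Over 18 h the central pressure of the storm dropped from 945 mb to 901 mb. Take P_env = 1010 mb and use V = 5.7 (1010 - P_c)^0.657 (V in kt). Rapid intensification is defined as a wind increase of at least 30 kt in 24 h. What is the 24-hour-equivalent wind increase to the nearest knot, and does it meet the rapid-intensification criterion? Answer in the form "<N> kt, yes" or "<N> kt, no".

V₁: ΔP = 65, V ≈ 5.7 × 65^0.657 ≈ 88.50 kt.
V₂: ΔP = 109, V ≈ 5.7 × 109^0.657 ≈ 124.30 kt.
ΔV over 18 h = 35.80 kt → 24 h equivalent = 35.80 × 24/18 ≈ 47.73 kt.
48 kt ≥ 30 kt ⇒ rapid intensification.

48 kt, yes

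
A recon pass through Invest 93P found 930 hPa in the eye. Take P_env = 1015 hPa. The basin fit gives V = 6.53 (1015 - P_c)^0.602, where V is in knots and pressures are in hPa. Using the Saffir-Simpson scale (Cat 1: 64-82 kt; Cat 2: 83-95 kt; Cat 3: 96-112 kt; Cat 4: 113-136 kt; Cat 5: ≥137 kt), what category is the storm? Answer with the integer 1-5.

2

ΔP = 1015 − 930 = 85 hPa.
V ≈ 6.53 × 85^0.602 = 6.53 × 14.50 ≈ 95 kt.
95 kt falls in the Category 2 band.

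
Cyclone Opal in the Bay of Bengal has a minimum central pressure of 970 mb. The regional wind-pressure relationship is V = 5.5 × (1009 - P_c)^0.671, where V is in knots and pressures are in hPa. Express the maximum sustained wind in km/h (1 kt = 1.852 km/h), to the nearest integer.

ΔP = 1009 − 970 = 39 mb.
V ≈ 5.5 × 39^0.671 = 5.5 × 11.684 ≈ 64.264 kt.
64.264 × 1.852 ≈ 119.02 km/h → 119 km/h.

119 km/h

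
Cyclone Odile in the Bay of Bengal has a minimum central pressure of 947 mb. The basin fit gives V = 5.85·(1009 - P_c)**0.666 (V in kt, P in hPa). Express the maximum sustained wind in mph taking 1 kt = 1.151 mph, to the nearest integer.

ΔP = 1009 − 947 = 62 mb.
V ≈ 5.85 × 62^0.666 = 5.85 × 15.622 ≈ 91.388 kt.
91.388 × 1.151 ≈ 105.19 mph → 105 mph.

105 mph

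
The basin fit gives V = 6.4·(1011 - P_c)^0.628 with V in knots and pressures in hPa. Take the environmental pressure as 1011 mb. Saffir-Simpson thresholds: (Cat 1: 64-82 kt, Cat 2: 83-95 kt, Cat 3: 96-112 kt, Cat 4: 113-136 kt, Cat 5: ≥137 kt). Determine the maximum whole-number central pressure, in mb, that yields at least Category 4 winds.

914 mb

Category 4 begins at V = 113 kt.
Required ΔP = (113/6.4)^(1/0.628) = 17.656^1.592 ≈ 96.72 mb.
P_c ≤ 1011 − 96.72 = 914.28, so the highest integer P_c is 914 mb.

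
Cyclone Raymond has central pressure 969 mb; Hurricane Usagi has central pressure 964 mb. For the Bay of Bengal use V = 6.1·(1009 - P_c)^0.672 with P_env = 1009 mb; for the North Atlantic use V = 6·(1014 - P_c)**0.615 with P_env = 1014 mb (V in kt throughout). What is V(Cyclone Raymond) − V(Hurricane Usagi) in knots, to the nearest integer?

6 kt

Cyclone Raymond: ΔP = 40; V ≈ 6.1 × 40^0.672 ≈ 72.76 kt.
Hurricane Usagi: ΔP = 50; V ≈ 6 × 50^0.615 ≈ 66.53 kt.
Difference ≈ 72.76 − 66.53 = 6.23 → 6 kt.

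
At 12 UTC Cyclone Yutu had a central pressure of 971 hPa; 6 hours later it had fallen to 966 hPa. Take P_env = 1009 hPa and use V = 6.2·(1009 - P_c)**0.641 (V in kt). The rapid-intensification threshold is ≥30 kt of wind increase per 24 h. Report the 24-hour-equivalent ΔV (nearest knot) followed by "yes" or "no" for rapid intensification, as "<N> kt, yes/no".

21 kt, no

V₁: ΔP = 38, V ≈ 6.2 × 38^0.641 ≈ 63.83 kt.
V₂: ΔP = 43, V ≈ 6.2 × 43^0.641 ≈ 69.09 kt.
ΔV over 6 h = 5.26 kt → 24 h equivalent = 5.26 × 24/6 ≈ 21.04 kt.
21 kt < 30 kt ⇒ not rapid intensification.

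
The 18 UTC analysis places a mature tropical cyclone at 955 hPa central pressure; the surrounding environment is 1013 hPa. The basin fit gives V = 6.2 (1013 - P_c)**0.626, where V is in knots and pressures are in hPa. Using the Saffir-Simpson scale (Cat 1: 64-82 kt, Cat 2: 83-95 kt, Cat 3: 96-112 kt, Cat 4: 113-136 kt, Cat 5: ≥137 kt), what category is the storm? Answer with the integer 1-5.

ΔP = 1013 − 955 = 58 hPa.
V ≈ 6.2 × 58^0.626 = 6.2 × 12.70 ≈ 79 kt.
79 kt falls in the Category 1 band.

1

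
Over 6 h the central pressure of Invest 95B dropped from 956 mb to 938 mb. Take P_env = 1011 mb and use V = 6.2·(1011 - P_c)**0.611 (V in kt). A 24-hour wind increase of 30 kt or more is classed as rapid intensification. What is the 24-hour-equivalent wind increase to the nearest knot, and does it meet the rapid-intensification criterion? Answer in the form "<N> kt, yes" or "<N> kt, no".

54 kt, yes

V₁: ΔP = 55, V ≈ 6.2 × 55^0.611 ≈ 71.74 kt.
V₂: ΔP = 73, V ≈ 6.2 × 73^0.611 ≈ 85.29 kt.
ΔV over 6 h = 13.55 kt → 24 h equivalent = 13.55 × 24/6 ≈ 54.20 kt.
54 kt ≥ 30 kt ⇒ rapid intensification.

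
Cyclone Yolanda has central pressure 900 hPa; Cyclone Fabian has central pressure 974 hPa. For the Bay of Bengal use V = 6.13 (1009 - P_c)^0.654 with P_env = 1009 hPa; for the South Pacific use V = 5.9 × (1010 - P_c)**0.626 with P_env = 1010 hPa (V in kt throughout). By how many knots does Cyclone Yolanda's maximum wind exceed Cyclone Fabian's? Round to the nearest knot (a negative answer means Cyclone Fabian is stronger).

76 kt

Cyclone Yolanda: ΔP = 109; V ≈ 6.13 × 109^0.654 ≈ 131.81 kt.
Cyclone Fabian: ΔP = 36; V ≈ 5.9 × 36^0.626 ≈ 55.60 kt.
Difference ≈ 131.81 − 55.60 = 76.21 → 76 kt.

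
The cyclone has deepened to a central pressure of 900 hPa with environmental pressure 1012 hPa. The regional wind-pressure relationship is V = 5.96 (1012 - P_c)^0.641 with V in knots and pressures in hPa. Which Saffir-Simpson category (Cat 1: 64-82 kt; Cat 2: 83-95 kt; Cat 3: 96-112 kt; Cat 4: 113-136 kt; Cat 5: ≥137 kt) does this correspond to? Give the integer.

4

ΔP = 1012 − 900 = 112 hPa.
V ≈ 5.96 × 112^0.641 = 5.96 × 20.58 ≈ 123 kt.
123 kt falls in the Category 4 band.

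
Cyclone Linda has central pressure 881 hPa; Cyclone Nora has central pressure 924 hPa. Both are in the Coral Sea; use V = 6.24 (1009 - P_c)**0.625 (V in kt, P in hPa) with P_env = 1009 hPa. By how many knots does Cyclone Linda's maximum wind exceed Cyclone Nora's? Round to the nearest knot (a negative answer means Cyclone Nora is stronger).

29 kt

Cyclone Linda: ΔP = 128; V ≈ 6.24 × 128^0.625 ≈ 129.48 kt.
Cyclone Nora: ΔP = 85; V ≈ 6.24 × 85^0.625 ≈ 100.25 kt.
Difference ≈ 129.48 − 100.25 = 29.23 → 29 kt.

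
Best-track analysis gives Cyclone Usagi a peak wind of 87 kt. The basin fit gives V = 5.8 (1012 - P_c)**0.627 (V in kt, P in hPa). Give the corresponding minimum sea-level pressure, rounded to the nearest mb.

ΔP = (V / 5.8)^(1/0.627) = (87/5.8)^1.595.
87/5.8 = 15.000; 15.000^1.595 ≈ 75.12 mb.
P_c = 1012 − 75.12 = 936.88 ≈ 937 mb.

937 mb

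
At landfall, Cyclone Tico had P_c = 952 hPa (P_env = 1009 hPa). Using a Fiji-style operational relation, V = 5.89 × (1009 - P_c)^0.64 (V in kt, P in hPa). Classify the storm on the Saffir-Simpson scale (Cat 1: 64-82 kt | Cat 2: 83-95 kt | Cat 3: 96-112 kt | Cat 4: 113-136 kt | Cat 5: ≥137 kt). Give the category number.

1

ΔP = 1009 − 952 = 57 hPa.
V ≈ 5.89 × 57^0.64 = 5.89 × 13.30 ≈ 78 kt.
78 kt falls in the Category 1 band.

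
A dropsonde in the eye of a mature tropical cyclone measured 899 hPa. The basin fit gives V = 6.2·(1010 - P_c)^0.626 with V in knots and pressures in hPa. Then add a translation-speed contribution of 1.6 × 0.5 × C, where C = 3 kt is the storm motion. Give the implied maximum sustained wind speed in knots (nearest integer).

121 kt

ΔP = 1010 − 899 = 111 hPa.
111^0.626 ≈ 19.071.
V ≈ 6.2 × 19.071 ≈ 118.2 kt.
Translation term: 1.6 × 0.5 × 3 = 2.4 kt.
Corrected V ≈ 120.6 kt → 121 kt.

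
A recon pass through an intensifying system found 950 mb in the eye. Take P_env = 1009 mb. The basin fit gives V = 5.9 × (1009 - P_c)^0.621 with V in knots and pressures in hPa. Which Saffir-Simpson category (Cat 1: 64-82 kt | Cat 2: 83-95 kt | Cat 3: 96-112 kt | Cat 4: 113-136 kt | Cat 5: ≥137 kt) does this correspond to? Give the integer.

1

ΔP = 1009 − 950 = 59 mb.
V ≈ 5.9 × 59^0.621 = 5.9 × 12.58 ≈ 74 kt.
74 kt falls in the Category 1 band.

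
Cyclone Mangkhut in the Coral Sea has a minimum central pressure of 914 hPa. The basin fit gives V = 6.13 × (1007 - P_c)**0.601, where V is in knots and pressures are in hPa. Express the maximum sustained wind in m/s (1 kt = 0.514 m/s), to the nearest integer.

ΔP = 1007 − 914 = 93 hPa.
V ≈ 6.13 × 93^0.601 = 6.13 × 15.243 ≈ 93.437 kt.
93.437 × 0.514 ≈ 48.03 m/s → 48 m/s.

48 m/s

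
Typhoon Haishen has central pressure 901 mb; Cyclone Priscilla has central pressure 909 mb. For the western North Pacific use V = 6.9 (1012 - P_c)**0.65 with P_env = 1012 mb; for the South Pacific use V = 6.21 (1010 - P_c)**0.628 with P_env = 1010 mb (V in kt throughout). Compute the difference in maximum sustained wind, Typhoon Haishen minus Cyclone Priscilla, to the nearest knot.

35 kt

Typhoon Haishen: ΔP = 111; V ≈ 6.9 × 111^0.65 ≈ 147.34 kt.
Cyclone Priscilla: ΔP = 101; V ≈ 6.21 × 101^0.628 ≈ 112.67 kt.
Difference ≈ 147.34 − 112.67 = 34.67 → 35 kt.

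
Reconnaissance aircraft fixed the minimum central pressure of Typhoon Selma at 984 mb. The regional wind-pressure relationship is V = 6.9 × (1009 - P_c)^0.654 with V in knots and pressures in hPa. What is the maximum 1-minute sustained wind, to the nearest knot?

ΔP = 1009 − 984 = 25 mb.
25^0.654 ≈ 8.208.
V ≈ 6.9 × 8.208 ≈ 56.6 kt.

57 kt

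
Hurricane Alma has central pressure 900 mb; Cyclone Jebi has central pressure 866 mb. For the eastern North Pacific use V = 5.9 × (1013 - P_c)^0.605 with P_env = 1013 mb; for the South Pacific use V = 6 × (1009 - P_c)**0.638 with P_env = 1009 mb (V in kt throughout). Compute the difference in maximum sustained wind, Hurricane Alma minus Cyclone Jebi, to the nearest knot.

-39 kt

Hurricane Alma: ΔP = 113; V ≈ 5.9 × 113^0.605 ≈ 103.03 kt.
Cyclone Jebi: ΔP = 143; V ≈ 6 × 143^0.638 ≈ 142.32 kt.
Difference ≈ 103.03 − 142.32 = -39.29 → -39 kt.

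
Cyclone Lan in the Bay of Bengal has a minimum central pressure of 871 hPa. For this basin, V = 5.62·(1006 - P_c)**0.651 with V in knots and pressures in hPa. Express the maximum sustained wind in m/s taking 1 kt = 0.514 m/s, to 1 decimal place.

70.4 m/s

ΔP = 1006 − 871 = 135 hPa.
V ≈ 5.62 × 135^0.651 = 5.62 × 24.370 ≈ 136.957 kt.
136.957 × 0.514 ≈ 70.40 m/s → 70.4 m/s.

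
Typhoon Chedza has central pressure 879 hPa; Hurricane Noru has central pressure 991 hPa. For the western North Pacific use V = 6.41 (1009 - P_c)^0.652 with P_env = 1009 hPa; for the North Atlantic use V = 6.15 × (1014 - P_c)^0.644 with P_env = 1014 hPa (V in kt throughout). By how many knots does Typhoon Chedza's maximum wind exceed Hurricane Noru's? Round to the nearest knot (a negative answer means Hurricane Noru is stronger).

Typhoon Chedza: ΔP = 130; V ≈ 6.41 × 130^0.652 ≈ 153.16 kt.
Hurricane Noru: ΔP = 23; V ≈ 6.15 × 23^0.644 ≈ 46.33 kt.
Difference ≈ 153.16 − 46.33 = 106.83 → 107 kt.

107 kt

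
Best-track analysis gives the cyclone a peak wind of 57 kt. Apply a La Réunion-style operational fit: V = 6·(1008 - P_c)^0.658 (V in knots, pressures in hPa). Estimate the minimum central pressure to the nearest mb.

977 mb

ΔP = (V / 6)^(1/0.658) = (57/6)^1.520.
57/6 = 9.500; 9.500^1.520 ≈ 30.61 mb.
P_c = 1008 − 30.61 = 977.39 ≈ 977 mb.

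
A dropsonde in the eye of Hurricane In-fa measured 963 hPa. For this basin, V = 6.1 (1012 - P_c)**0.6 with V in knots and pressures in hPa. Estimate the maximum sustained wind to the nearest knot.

63 kt

ΔP = 1012 − 963 = 49 hPa.
49^0.6 ≈ 10.330.
V ≈ 6.1 × 10.330 ≈ 63.0 kt.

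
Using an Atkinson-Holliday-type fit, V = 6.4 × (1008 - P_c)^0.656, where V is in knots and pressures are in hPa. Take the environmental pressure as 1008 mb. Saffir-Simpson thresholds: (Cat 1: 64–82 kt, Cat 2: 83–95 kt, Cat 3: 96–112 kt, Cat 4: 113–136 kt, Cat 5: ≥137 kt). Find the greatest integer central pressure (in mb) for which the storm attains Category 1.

974 mb

Category 1 begins at V = 64 kt.
Required ΔP = (64/6.4)^(1/0.656) = 10.000^1.524 ≈ 33.45 mb.
P_c ≤ 1008 − 33.45 = 974.55, so the highest integer P_c is 974 mb.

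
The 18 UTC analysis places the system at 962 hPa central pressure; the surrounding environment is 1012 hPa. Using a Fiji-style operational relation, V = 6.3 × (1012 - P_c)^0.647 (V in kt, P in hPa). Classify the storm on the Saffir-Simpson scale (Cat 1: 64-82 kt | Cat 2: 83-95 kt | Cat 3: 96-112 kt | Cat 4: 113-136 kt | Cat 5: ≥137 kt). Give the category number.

1

ΔP = 1012 − 962 = 50 hPa.
V ≈ 6.3 × 50^0.647 = 6.3 × 12.57 ≈ 79 kt.
79 kt falls in the Category 1 band.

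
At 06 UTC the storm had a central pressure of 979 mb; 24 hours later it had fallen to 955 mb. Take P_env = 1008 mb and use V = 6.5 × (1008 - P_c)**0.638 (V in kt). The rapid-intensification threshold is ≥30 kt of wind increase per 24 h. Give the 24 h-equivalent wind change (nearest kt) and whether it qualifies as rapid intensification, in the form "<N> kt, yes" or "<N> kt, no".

26 kt, no

V₁: ΔP = 29, V ≈ 6.5 × 29^0.638 ≈ 55.71 kt.
V₂: ΔP = 53, V ≈ 6.5 × 53^0.638 ≈ 81.85 kt.
ΔV over 24 h = 26.14 kt → 24 h equivalent = 26.14 × 24/24 ≈ 26.14 kt.
26 kt < 30 kt ⇒ not rapid intensification.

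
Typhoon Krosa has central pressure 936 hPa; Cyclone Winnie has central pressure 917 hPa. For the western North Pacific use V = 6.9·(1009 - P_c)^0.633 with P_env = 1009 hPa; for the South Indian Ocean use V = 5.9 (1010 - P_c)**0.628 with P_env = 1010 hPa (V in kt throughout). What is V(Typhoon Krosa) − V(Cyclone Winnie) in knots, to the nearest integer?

Typhoon Krosa: ΔP = 73; V ≈ 6.9 × 73^0.633 ≈ 104.31 kt.
Cyclone Winnie: ΔP = 93; V ≈ 5.9 × 93^0.628 ≈ 101.64 kt.
Difference ≈ 104.31 − 101.64 = 2.67 → 3 kt.

3 kt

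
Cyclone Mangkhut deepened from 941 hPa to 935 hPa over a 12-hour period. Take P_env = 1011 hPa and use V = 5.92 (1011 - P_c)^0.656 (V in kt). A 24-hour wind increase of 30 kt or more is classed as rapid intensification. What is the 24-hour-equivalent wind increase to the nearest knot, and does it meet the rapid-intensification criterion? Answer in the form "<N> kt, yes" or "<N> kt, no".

11 kt, no

V₁: ΔP = 70, V ≈ 5.92 × 70^0.656 ≈ 96.10 kt.
V₂: ΔP = 76, V ≈ 5.92 × 76^0.656 ≈ 101.42 kt.
ΔV over 12 h = 5.32 kt → 24 h equivalent = 5.32 × 24/12 ≈ 10.64 kt.
11 kt < 30 kt ⇒ not rapid intensification.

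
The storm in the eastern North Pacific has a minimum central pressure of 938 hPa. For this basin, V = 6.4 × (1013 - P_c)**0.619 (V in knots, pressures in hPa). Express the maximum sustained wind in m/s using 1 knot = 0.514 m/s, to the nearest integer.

ΔP = 1013 − 938 = 75 hPa.
V ≈ 6.4 × 75^0.619 = 6.4 × 14.476 ≈ 92.649 kt.
92.649 × 0.514 ≈ 47.62 m/s → 48 m/s.

48 m/s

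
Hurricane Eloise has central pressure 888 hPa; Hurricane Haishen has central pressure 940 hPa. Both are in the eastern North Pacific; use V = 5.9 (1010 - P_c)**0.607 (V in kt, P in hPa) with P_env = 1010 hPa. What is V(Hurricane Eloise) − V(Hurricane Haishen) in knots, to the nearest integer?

Hurricane Eloise: ΔP = 122; V ≈ 5.9 × 122^0.607 ≈ 108.96 kt.
Hurricane Haishen: ΔP = 70; V ≈ 5.9 × 70^0.607 ≈ 77.77 kt.
Difference ≈ 108.96 − 77.77 = 31.19 → 31 kt.

31 kt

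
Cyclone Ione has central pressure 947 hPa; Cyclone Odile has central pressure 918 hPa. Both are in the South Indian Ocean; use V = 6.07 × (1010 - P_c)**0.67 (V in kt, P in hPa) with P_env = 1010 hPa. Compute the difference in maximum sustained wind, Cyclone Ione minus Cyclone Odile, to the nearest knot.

Cyclone Ione: ΔP = 63; V ≈ 6.07 × 63^0.67 ≈ 97.44 kt.
Cyclone Odile: ΔP = 92; V ≈ 6.07 × 92^0.67 ≈ 125.58 kt.
Difference ≈ 97.44 − 125.58 = -28.14 → -28 kt.

-28 kt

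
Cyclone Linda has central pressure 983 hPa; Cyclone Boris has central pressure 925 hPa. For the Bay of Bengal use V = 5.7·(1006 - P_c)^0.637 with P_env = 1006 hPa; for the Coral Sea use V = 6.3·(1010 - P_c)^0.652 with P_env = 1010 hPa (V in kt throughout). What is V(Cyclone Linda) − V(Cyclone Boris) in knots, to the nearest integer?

Cyclone Linda: ΔP = 23; V ≈ 5.7 × 23^0.637 ≈ 42.00 kt.
Cyclone Boris: ΔP = 85; V ≈ 6.3 × 85^0.652 ≈ 114.11 kt.
Difference ≈ 42.00 − 114.11 = -72.11 → -72 kt.

-72 kt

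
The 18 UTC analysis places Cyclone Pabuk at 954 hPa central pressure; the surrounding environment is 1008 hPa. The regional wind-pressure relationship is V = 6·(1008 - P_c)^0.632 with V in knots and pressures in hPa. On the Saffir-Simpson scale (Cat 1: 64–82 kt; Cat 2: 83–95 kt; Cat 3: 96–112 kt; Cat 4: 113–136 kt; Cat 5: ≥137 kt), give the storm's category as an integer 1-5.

1

ΔP = 1008 − 954 = 54 hPa.
V ≈ 6 × 54^0.632 = 6 × 12.44 ≈ 75 kt.
75 kt falls in the Category 1 band.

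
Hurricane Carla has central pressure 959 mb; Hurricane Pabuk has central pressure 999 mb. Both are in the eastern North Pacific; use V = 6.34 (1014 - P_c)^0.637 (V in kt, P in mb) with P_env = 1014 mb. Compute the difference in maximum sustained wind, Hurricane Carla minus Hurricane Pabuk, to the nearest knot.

Hurricane Carla: ΔP = 55; V ≈ 6.34 × 55^0.637 ≈ 81.41 kt.
Hurricane Pabuk: ΔP = 15; V ≈ 6.34 × 15^0.637 ≈ 35.58 kt.
Difference ≈ 81.41 − 35.58 = 45.83 → 46 kt.

46 kt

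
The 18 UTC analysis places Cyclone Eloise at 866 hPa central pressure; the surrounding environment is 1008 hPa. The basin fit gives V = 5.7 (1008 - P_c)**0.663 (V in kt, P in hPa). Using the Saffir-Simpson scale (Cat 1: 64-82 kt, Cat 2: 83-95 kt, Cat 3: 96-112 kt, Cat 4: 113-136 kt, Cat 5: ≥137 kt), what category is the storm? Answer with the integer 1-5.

ΔP = 1008 − 866 = 142 hPa.
V ≈ 5.7 × 142^0.663 = 5.7 × 26.73 ≈ 152 kt.
152 kt falls in the Category 5 band.

5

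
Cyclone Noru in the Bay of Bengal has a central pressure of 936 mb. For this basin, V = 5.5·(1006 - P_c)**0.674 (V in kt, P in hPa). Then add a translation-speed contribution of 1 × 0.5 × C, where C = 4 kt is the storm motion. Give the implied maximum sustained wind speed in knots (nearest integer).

ΔP = 1006 − 936 = 70 mb.
70^0.674 ≈ 17.523.
V ≈ 5.5 × 17.523 ≈ 96.4 kt.
Translation term: 1 × 0.5 × 4 = 2 kt.
Corrected V ≈ 98.4 kt → 98 kt.

98 kt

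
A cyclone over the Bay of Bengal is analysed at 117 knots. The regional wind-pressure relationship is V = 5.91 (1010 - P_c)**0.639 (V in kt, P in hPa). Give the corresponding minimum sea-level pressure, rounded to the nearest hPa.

903 hPa

ΔP = (V / 5.91)^(1/0.639) = (117/5.91)^1.565.
117/5.91 = 19.797; 19.797^1.565 ≈ 106.93 hPa.
P_c = 1010 − 106.93 = 903.07 ≈ 903 hPa.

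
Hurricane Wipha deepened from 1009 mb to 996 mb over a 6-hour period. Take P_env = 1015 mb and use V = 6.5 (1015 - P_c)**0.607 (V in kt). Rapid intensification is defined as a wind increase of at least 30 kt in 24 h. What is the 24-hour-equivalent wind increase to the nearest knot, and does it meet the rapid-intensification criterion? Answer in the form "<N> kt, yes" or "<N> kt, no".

V₁: ΔP = 6, V ≈ 6.5 × 6^0.607 ≈ 19.29 kt.
V₂: ΔP = 19, V ≈ 6.5 × 19^0.607 ≈ 38.83 kt.
ΔV over 6 h = 19.54 kt → 24 h equivalent = 19.54 × 24/6 ≈ 78.16 kt.
78 kt ≥ 30 kt ⇒ rapid intensification.

78 kt, yes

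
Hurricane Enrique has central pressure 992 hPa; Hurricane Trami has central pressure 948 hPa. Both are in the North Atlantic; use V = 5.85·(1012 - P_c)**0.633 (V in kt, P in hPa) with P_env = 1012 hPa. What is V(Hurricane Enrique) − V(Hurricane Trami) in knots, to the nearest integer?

Hurricane Enrique: ΔP = 20; V ≈ 5.85 × 20^0.633 ≈ 38.97 kt.
Hurricane Trami: ΔP = 64; V ≈ 5.85 × 64^0.633 ≈ 81.37 kt.
Difference ≈ 38.97 − 81.37 = -42.40 → -42 kt.

-42 kt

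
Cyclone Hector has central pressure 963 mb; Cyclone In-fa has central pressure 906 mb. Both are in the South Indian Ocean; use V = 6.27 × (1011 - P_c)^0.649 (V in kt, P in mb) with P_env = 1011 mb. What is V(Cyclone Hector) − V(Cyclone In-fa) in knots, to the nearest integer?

Cyclone Hector: ΔP = 48; V ≈ 6.27 × 48^0.649 ≈ 77.34 kt.
Cyclone In-fa: ΔP = 105; V ≈ 6.27 × 105^0.649 ≈ 128.53 kt.
Difference ≈ 77.34 − 128.53 = -51.19 → -51 kt.

-51 kt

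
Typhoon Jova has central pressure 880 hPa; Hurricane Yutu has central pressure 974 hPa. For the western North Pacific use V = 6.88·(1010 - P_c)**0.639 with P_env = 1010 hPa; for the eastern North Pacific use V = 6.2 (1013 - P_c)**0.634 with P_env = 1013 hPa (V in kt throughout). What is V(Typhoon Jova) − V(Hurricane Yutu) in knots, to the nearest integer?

91 kt

Typhoon Jova: ΔP = 130; V ≈ 6.88 × 130^0.639 ≈ 154.31 kt.
Hurricane Yutu: ΔP = 39; V ≈ 6.2 × 39^0.634 ≈ 63.26 kt.
Difference ≈ 154.31 − 63.26 = 91.05 → 91 kt.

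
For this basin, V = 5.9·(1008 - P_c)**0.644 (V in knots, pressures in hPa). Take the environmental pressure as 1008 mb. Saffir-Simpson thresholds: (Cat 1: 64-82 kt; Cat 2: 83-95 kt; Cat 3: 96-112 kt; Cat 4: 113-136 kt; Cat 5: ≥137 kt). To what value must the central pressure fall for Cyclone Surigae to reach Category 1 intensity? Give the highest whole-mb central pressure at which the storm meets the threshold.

Category 1 begins at V = 64 kt.
Required ΔP = (64/5.9)^(1/0.644) = 10.847^1.553 ≈ 40.52 mb.
P_c ≤ 1008 − 40.52 = 967.48, so the highest integer P_c is 967 mb.

967 mb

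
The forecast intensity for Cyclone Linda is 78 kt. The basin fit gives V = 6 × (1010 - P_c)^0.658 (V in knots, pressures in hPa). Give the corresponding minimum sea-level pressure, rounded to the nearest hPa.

961 hPa

ΔP = (V / 6)^(1/0.658) = (78/6)^1.520.
78/6 = 13.000; 13.000^1.520 ≈ 49.31 hPa.
P_c = 1010 − 49.31 = 960.69 ≈ 961 hPa.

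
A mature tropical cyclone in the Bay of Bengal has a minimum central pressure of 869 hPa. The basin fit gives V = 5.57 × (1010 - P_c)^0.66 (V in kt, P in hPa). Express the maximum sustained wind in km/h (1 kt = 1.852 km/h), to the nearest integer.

ΔP = 1010 − 869 = 141 hPa.
V ≈ 5.57 × 141^0.66 = 5.57 × 26.211 ≈ 145.996 kt.
145.996 × 1.852 ≈ 270.38 km/h → 270 km/h.

270 km/h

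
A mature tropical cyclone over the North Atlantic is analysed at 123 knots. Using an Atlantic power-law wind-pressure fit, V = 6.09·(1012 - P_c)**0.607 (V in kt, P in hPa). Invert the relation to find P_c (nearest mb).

ΔP = (V / 6.09)^(1/0.607) = (123/6.09)^1.647.
123/6.09 = 20.197; 20.197^1.647 ≈ 141.38 mb.
P_c = 1012 − 141.38 = 870.62 ≈ 871 mb.

871 mb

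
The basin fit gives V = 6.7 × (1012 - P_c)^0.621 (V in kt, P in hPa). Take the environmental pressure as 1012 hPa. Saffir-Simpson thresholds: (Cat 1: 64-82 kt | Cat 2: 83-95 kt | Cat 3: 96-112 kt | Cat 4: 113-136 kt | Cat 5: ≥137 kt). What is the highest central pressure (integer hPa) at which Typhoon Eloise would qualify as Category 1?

974 hPa

Category 1 begins at V = 64 kt.
Required ΔP = (64/6.7)^(1/0.621) = 9.552^1.610 ≈ 37.87 hPa.
P_c ≤ 1012 − 37.87 = 974.13, so the highest integer P_c is 974 hPa.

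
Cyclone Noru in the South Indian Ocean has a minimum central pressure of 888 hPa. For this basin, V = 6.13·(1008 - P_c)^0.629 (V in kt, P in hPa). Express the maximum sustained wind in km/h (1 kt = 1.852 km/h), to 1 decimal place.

230.6 km/h

ΔP = 1008 − 888 = 120 hPa.
V ≈ 6.13 × 120^0.629 = 6.13 × 20.314 ≈ 124.528 kt.
124.528 × 1.852 ≈ 230.63 km/h → 230.6 km/h.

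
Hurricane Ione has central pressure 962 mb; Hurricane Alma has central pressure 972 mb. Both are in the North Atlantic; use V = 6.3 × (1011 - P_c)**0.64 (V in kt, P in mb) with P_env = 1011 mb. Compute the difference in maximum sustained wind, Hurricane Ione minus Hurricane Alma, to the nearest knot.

10 kt

Hurricane Ione: ΔP = 49; V ≈ 6.3 × 49^0.64 ≈ 76.04 kt.
Hurricane Alma: ΔP = 39; V ≈ 6.3 × 39^0.64 ≈ 65.71 kt.
Difference ≈ 76.04 − 65.71 = 10.33 → 10 kt.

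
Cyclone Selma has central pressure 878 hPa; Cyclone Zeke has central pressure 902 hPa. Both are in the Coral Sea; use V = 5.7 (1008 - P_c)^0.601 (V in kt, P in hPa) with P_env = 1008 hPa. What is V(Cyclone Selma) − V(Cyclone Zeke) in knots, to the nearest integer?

12 kt

Cyclone Selma: ΔP = 130; V ≈ 5.7 × 130^0.601 ≈ 106.26 kt.
Cyclone Zeke: ΔP = 106; V ≈ 5.7 × 106^0.601 ≈ 93.99 kt.
Difference ≈ 106.26 − 93.99 = 12.27 → 12 kt.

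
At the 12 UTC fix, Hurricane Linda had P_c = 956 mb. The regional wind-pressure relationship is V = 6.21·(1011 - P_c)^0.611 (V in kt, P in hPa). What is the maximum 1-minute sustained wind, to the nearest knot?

72 kt

ΔP = 1011 − 956 = 55 mb.
55^0.611 ≈ 11.571.
V ≈ 6.21 × 11.571 ≈ 71.9 kt.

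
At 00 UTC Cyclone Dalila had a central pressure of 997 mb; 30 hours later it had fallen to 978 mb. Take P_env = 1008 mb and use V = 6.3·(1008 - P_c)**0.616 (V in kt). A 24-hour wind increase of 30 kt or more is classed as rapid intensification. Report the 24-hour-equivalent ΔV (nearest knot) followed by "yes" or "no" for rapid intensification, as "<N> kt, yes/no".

19 kt, no

V₁: ΔP = 11, V ≈ 6.3 × 11^0.616 ≈ 27.60 kt.
V₂: ΔP = 30, V ≈ 6.3 × 30^0.616 ≈ 51.20 kt.
ΔV over 30 h = 23.60 kt → 24 h equivalent = 23.60 × 24/30 ≈ 18.88 kt.
19 kt < 30 kt ⇒ not rapid intensification.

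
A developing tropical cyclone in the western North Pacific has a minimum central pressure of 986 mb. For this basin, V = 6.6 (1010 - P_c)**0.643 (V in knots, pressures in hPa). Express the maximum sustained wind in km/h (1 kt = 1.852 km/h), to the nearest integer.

ΔP = 1010 − 986 = 24 mb.
V ≈ 6.6 × 24^0.643 = 6.6 × 7.717 ≈ 50.935 kt.
50.935 × 1.852 ≈ 94.33 km/h → 94 km/h.

94 km/h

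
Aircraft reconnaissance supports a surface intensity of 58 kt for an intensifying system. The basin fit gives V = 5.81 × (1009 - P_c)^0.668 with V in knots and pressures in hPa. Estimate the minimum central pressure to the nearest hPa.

978 hPa

ΔP = (V / 5.81)^(1/0.668) = (58/5.81)^1.497.
58/5.81 = 9.983; 9.983^1.497 ≈ 31.32 hPa.
P_c = 1009 − 31.32 = 977.68 ≈ 978 hPa.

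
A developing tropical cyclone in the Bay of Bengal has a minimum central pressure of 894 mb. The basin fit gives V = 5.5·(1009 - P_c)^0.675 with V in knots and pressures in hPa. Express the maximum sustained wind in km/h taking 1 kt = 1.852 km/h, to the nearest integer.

ΔP = 1009 − 894 = 115 mb.
V ≈ 5.5 × 115^0.675 = 5.5 × 24.602 ≈ 135.311 kt.
135.311 × 1.852 ≈ 250.60 km/h → 251 km/h.

251 km/h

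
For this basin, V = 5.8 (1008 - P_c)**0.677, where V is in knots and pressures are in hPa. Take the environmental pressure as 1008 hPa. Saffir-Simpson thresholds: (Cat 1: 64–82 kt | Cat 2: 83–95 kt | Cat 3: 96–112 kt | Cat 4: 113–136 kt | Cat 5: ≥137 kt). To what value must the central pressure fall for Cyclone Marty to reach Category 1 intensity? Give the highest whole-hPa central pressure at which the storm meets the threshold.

Category 1 begins at V = 64 kt.
Required ΔP = (64/5.8)^(1/0.677) = 11.034^1.477 ≈ 34.69 hPa.
P_c ≤ 1008 − 34.69 = 973.31, so the highest integer P_c is 973 hPa.

973 hPa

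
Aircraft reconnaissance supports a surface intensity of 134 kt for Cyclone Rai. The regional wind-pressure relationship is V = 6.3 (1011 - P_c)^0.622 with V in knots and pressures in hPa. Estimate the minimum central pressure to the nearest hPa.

ΔP = (V / 6.3)^(1/0.622) = (134/6.3)^1.608.
134/6.3 = 21.270; 21.270^1.608 ≈ 136.35 hPa.
P_c = 1011 − 136.35 = 874.65 ≈ 875 hPa.

875 hPa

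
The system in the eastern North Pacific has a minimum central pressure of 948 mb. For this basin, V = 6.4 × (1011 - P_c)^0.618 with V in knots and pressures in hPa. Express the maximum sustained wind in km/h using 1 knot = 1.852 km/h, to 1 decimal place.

ΔP = 1011 − 948 = 63 mb.
V ≈ 6.4 × 63^0.618 = 6.4 × 12.942 ≈ 82.827 kt.
82.827 × 1.852 ≈ 153.40 km/h → 153.4 km/h.

153.4 km/h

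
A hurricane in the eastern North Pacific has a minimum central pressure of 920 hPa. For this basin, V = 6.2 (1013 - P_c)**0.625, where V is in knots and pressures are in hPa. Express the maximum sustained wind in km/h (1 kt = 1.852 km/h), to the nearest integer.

195 km/h

ΔP = 1013 − 920 = 93 hPa.
V ≈ 6.2 × 93^0.625 = 6.2 × 16.994 ≈ 105.364 kt.
105.364 × 1.852 ≈ 195.13 km/h → 195 km/h.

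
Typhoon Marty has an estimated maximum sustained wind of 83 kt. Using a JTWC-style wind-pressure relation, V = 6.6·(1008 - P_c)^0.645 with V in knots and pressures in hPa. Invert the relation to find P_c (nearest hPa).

ΔP = (V / 6.6)^(1/0.645) = (83/6.6)^1.550.
83/6.6 = 12.576; 12.576^1.550 ≈ 50.66 hPa.
P_c = 1008 − 50.66 = 957.34 ≈ 957 hPa.

957 hPa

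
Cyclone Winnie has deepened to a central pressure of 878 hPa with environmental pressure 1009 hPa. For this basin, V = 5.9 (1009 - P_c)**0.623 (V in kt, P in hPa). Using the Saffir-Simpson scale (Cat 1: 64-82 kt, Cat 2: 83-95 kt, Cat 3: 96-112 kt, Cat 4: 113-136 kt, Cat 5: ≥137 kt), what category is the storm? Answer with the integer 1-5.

ΔP = 1009 − 878 = 131 hPa.
V ≈ 5.9 × 131^0.623 = 5.9 × 20.85 ≈ 123 kt.
123 kt falls in the Category 4 band.

4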